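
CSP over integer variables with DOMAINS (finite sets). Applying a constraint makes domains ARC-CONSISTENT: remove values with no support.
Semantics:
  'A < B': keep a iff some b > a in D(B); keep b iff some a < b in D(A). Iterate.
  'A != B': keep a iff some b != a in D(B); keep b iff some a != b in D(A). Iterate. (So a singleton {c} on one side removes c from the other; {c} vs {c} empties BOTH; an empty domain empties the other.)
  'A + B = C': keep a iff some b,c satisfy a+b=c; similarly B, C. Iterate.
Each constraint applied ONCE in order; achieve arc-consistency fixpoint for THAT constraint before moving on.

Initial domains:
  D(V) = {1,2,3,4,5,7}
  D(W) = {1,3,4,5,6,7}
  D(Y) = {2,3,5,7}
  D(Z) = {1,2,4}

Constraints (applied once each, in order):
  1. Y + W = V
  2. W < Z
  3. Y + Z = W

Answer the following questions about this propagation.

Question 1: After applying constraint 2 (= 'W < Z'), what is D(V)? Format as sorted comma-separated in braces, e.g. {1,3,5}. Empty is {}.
Constraint 1 (Y + W = V) on D(Y)={2,3,5,7} D(W)={1,3,4,5,6,7} D(V)={1,2,3,4,5,7}: Y {2,3,5,7}->{2,3}; W {1,3,4,5,6,7}->{1,3,4,5}; V {1,2,3,4,5,7}->{3,4,5,7}
Constraint 2 (W < Z) on D(W)={1,3,4,5} D(Z)={1,2,4}: W {1,3,4,5}->{1,3}; Z {1,2,4}->{2,4}
So after constraint 2: D(V) = {3,4,5,7}

Answer: {3,4,5,7}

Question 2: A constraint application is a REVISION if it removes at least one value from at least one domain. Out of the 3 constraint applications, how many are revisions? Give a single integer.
Constraint 1 (Y + W = V) on D(Y)={2,3,5,7} D(W)={1,3,4,5,6,7} D(V)={1,2,3,4,5,7}: Y {2,3,5,7}->{2,3}; W {1,3,4,5,6,7}->{1,3,4,5}; V {1,2,3,4,5,7}->{3,4,5,7} => REVISION
Constraint 2 (W < Z) on D(W)={1,3,4,5} D(Z)={1,2,4}: W {1,3,4,5}->{1,3}; Z {1,2,4}->{2,4} => REVISION
Constraint 3 (Y + Z = W) on D(Y)={2,3} D(Z)={2,4} D(W)={1,3}: Y {2,3}->{}; Z {2,4}->{}; W {1,3}->{} => REVISION
Total revisions = 3

Answer: 3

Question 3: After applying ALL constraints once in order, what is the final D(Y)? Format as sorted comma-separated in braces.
Constraint 1 (Y + W = V) on D(Y)={2,3,5,7} D(W)={1,3,4,5,6,7} D(V)={1,2,3,4,5,7}: Y {2,3,5,7}->{2,3}; W {1,3,4,5,6,7}->{1,3,4,5}; V {1,2,3,4,5,7}->{3,4,5,7}
Constraint 2 (W < Z) on D(W)={1,3,4,5} D(Z)={1,2,4}: W {1,3,4,5}->{1,3}; Z {1,2,4}->{2,4}
Constraint 3 (Y + Z = W) on D(Y)={2,3} D(Z)={2,4} D(W)={1,3}: Y {2,3}->{}; Z {2,4}->{}; W {1,3}->{}
So after all 3 constraints: D(Y) = {}

Answer: {}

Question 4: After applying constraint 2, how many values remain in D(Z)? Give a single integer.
Answer: 2

Derivation:
Constraint 1 (Y + W = V) on D(Y)={2,3,5,7} D(W)={1,3,4,5,6,7} D(V)={1,2,3,4,5,7}: Y {2,3,5,7}->{2,3}; W {1,3,4,5,6,7}->{1,3,4,5}; V {1,2,3,4,5,7}->{3,4,5,7}
Constraint 2 (W < Z) on D(W)={1,3,4,5} D(Z)={1,2,4}: W {1,3,4,5}->{1,3}; Z {1,2,4}->{2,4}
So after constraint 2: D(Z)={2,4}, size = 2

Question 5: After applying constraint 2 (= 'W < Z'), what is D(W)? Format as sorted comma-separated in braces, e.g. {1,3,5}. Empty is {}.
Answer: {1,3}

Derivation:
Constraint 1 (Y + W = V) on D(Y)={2,3,5,7} D(W)={1,3,4,5,6,7} D(V)={1,2,3,4,5,7}: Y {2,3,5,7}->{2,3}; W {1,3,4,5,6,7}->{1,3,4,5}; V {1,2,3,4,5,7}->{3,4,5,7}
Constraint 2 (W < Z) on D(W)={1,3,4,5} D(Z)={1,2,4}: W {1,3,4,5}->{1,3}; Z {1,2,4}->{2,4}
So after constraint 2: D(W) = {1,3}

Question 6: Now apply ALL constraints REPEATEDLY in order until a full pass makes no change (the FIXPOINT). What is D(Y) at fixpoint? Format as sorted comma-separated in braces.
Answer: {}

Derivation:
pass 0 (initial): D(Y)={2,3,5,7}
pass 1: V {1,2,3,4,5,7}->{3,4,5,7}; W {1,3,4,5,6,7}->{}; Y {2,3,5,7}->{}; Z {1,2,4}->{}
pass 2: V {3,4,5,7}->{}
pass 3: no change
Fixpoint after 3 passes: D(Y) = {}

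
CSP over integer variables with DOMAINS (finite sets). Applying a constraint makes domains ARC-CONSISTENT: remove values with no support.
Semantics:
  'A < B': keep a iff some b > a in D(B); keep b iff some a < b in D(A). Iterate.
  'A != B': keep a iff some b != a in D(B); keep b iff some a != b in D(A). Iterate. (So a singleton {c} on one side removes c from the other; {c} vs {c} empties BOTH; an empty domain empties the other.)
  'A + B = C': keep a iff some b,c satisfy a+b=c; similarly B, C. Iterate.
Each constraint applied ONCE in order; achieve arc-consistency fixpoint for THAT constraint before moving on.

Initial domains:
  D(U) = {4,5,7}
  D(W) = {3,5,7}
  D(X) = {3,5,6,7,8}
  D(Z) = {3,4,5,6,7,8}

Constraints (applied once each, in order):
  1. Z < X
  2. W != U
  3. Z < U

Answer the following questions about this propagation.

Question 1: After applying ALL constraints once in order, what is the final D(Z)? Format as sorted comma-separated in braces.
Constraint 1 (Z < X) on D(Z)={3,4,5,6,7,8} D(X)={3,5,6,7,8}: Z {3,4,5,6,7,8}->{3,4,5,6,7}; X {3,5,6,7,8}->{5,6,7,8}
Constraint 2 (W != U) on D(W)={3,5,7} D(U)={4,5,7}: no change
Constraint 3 (Z < U) on D(Z)={3,4,5,6,7} D(U)={4,5,7}: Z {3,4,5,6,7}->{3,4,5,6}
So after all 3 constraints: D(Z) = {3,4,5,6}

Answer: {3,4,5,6}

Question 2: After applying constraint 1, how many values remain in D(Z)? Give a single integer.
Answer: 5

Derivation:
Constraint 1 (Z < X) on D(Z)={3,4,5,6,7,8} D(X)={3,5,6,7,8}: Z {3,4,5,6,7,8}->{3,4,5,6,7}; X {3,5,6,7,8}->{5,6,7,8}
So after constraint 1: D(Z)={3,4,5,6,7}, size = 5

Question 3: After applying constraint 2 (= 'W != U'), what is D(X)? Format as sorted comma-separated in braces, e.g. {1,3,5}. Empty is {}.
Answer: {5,6,7,8}

Derivation:
Constraint 1 (Z < X) on D(Z)={3,4,5,6,7,8} D(X)={3,5,6,7,8}: Z {3,4,5,6,7,8}->{3,4,5,6,7}; X {3,5,6,7,8}->{5,6,7,8}
Constraint 2 (W != U) on D(W)={3,5,7} D(U)={4,5,7}: no change
So after constraint 2: D(X) = {5,6,7,8}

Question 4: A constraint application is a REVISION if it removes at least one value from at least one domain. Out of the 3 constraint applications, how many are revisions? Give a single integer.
Answer: 2

Derivation:
Constraint 1 (Z < X) on D(Z)={3,4,5,6,7,8} D(X)={3,5,6,7,8}: Z {3,4,5,6,7,8}->{3,4,5,6,7}; X {3,5,6,7,8}->{5,6,7,8} => REVISION
Constraint 2 (W != U) on D(W)={3,5,7} D(U)={4,5,7}: no change => not a revision
Constraint 3 (Z < U) on D(Z)={3,4,5,6,7} D(U)={4,5,7}: Z {3,4,5,6,7}->{3,4,5,6} => REVISION
Total revisions = 2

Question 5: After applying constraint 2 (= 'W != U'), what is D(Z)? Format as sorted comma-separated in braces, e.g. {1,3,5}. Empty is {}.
Constraint 1 (Z < X) on D(Z)={3,4,5,6,7,8} D(X)={3,5,6,7,8}: Z {3,4,5,6,7,8}->{3,4,5,6,7}; X {3,5,6,7,8}->{5,6,7,8}
Constraint 2 (W != U) on D(W)={3,5,7} D(U)={4,5,7}: no change
So after constraint 2: D(Z) = {3,4,5,6,7}

Answer: {3,4,5,6,7}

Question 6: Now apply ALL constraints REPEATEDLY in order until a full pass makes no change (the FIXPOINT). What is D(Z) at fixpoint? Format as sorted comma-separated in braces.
Answer: {3,4,5,6}

Derivation:
pass 0 (initial): D(Z)={3,4,5,6,7,8}
pass 1: X {3,5,6,7,8}->{5,6,7,8}; Z {3,4,5,6,7,8}->{3,4,5,6}
pass 2: no change
Fixpoint after 2 passes: D(Z) = {3,4,5,6}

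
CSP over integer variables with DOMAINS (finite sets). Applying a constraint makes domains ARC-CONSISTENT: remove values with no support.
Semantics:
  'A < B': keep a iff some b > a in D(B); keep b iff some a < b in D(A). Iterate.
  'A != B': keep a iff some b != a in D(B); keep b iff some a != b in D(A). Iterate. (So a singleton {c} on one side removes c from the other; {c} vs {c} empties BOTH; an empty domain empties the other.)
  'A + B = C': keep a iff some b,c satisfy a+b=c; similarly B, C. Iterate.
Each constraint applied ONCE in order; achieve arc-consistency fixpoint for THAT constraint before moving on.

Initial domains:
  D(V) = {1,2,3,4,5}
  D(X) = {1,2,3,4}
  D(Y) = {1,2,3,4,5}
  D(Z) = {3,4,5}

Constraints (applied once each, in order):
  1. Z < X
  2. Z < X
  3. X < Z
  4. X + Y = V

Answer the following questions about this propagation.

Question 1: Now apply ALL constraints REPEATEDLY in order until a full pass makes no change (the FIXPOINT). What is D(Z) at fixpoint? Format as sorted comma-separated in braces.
Answer: {}

Derivation:
pass 0 (initial): D(Z)={3,4,5}
pass 1: V {1,2,3,4,5}->{}; X {1,2,3,4}->{}; Y {1,2,3,4,5}->{}; Z {3,4,5}->{}
pass 2: no change
Fixpoint after 2 passes: D(Z) = {}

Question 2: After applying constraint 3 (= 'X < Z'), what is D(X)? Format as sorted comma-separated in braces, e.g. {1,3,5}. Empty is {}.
Answer: {}

Derivation:
Constraint 1 (Z < X) on D(Z)={3,4,5} D(X)={1,2,3,4}: Z {3,4,5}->{3}; X {1,2,3,4}->{4}
Constraint 2 (Z < X) on D(Z)={3} D(X)={4}: no change
Constraint 3 (X < Z) on D(X)={4} D(Z)={3}: X {4}->{}; Z {3}->{}
So after constraint 3: D(X) = {}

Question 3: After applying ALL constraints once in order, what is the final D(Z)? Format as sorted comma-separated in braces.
Answer: {}

Derivation:
Constraint 1 (Z < X) on D(Z)={3,4,5} D(X)={1,2,3,4}: Z {3,4,5}->{3}; X {1,2,3,4}->{4}
Constraint 2 (Z < X) on D(Z)={3} D(X)={4}: no change
Constraint 3 (X < Z) on D(X)={4} D(Z)={3}: X {4}->{}; Z {3}->{}
Constraint 4 (X + Y = V) on D(X)={} D(Y)={1,2,3,4,5} D(V)={1,2,3,4,5}: Y {1,2,3,4,5}->{}; V {1,2,3,4,5}->{}
So after all 4 constraints: D(Z) = {}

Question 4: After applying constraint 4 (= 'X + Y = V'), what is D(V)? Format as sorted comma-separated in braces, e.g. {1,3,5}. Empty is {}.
Constraint 1 (Z < X) on D(Z)={3,4,5} D(X)={1,2,3,4}: Z {3,4,5}->{3}; X {1,2,3,4}->{4}
Constraint 2 (Z < X) on D(Z)={3} D(X)={4}: no change
Constraint 3 (X < Z) on D(X)={4} D(Z)={3}: X {4}->{}; Z {3}->{}
Constraint 4 (X + Y = V) on D(X)={} D(Y)={1,2,3,4,5} D(V)={1,2,3,4,5}: Y {1,2,3,4,5}->{}; V {1,2,3,4,5}->{}
So after constraint 4: D(V) = {}

Answer: {}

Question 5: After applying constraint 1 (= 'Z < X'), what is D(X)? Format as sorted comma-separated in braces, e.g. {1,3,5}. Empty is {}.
Answer: {4}

Derivation:
Constraint 1 (Z < X) on D(Z)={3,4,5} D(X)={1,2,3,4}: Z {3,4,5}->{3}; X {1,2,3,4}->{4}
So after constraint 1: D(X) = {4}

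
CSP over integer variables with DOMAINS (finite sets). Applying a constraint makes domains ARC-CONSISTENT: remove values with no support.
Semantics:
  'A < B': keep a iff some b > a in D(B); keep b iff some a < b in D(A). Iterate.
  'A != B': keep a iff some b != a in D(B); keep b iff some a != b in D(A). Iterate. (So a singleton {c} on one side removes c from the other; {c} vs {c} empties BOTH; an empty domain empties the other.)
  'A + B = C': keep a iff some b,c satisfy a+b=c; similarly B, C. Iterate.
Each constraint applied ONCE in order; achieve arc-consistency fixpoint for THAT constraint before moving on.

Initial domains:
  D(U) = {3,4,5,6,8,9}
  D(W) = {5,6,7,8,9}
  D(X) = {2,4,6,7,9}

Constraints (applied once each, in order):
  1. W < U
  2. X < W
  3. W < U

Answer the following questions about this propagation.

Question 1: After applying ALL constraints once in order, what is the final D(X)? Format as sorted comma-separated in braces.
Answer: {2,4,6,7}

Derivation:
Constraint 1 (W < U) on D(W)={5,6,7,8,9} D(U)={3,4,5,6,8,9}: W {5,6,7,8,9}->{5,6,7,8}; U {3,4,5,6,8,9}->{6,8,9}
Constraint 2 (X < W) on D(X)={2,4,6,7,9} D(W)={5,6,7,8}: X {2,4,6,7,9}->{2,4,6,7}
Constraint 3 (W < U) on D(W)={5,6,7,8} D(U)={6,8,9}: no change
So after all 3 constraints: D(X) = {2,4,6,7}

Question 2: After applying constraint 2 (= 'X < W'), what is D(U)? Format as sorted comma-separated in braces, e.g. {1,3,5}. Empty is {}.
Answer: {6,8,9}

Derivation:
Constraint 1 (W < U) on D(W)={5,6,7,8,9} D(U)={3,4,5,6,8,9}: W {5,6,7,8,9}->{5,6,7,8}; U {3,4,5,6,8,9}->{6,8,9}
Constraint 2 (X < W) on D(X)={2,4,6,7,9} D(W)={5,6,7,8}: X {2,4,6,7,9}->{2,4,6,7}
So after constraint 2: D(U) = {6,8,9}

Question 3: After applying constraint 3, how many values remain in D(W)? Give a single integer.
Constraint 1 (W < U) on D(W)={5,6,7,8,9} D(U)={3,4,5,6,8,9}: W {5,6,7,8,9}->{5,6,7,8}; U {3,4,5,6,8,9}->{6,8,9}
Constraint 2 (X < W) on D(X)={2,4,6,7,9} D(W)={5,6,7,8}: X {2,4,6,7,9}->{2,4,6,7}
Constraint 3 (W < U) on D(W)={5,6,7,8} D(U)={6,8,9}: no change
So after constraint 3: D(W)={5,6,7,8}, size = 4

Answer: 4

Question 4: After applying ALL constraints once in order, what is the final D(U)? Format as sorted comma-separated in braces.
Constraint 1 (W < U) on D(W)={5,6,7,8,9} D(U)={3,4,5,6,8,9}: W {5,6,7,8,9}->{5,6,7,8}; U {3,4,5,6,8,9}->{6,8,9}
Constraint 2 (X < W) on D(X)={2,4,6,7,9} D(W)={5,6,7,8}: X {2,4,6,7,9}->{2,4,6,7}
Constraint 3 (W < U) on D(W)={5,6,7,8} D(U)={6,8,9}: no change
So after all 3 constraints: D(U) = {6,8,9}

Answer: {6,8,9}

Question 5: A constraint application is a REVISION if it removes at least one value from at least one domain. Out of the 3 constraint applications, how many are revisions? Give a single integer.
Answer: 2

Derivation:
Constraint 1 (W < U) on D(W)={5,6,7,8,9} D(U)={3,4,5,6,8,9}: W {5,6,7,8,9}->{5,6,7,8}; U {3,4,5,6,8,9}->{6,8,9} => REVISION
Constraint 2 (X < W) on D(X)={2,4,6,7,9} D(W)={5,6,7,8}: X {2,4,6,7,9}->{2,4,6,7} => REVISION
Constraint 3 (W < U) on D(W)={5,6,7,8} D(U)={6,8,9}: no change => not a revision
Total revisions = 2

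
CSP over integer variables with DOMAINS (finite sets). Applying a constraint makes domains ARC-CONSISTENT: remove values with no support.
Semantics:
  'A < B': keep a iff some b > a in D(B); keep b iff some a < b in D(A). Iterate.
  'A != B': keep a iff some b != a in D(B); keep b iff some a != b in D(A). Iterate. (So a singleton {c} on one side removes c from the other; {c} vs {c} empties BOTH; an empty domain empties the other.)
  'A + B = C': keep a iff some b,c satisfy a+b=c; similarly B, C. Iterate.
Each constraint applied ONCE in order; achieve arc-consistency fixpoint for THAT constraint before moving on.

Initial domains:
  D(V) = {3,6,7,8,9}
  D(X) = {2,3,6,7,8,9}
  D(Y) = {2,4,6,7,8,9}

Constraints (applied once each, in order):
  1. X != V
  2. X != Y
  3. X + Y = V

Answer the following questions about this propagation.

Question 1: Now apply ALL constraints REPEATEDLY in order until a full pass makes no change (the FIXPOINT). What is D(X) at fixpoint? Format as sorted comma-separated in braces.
pass 0 (initial): D(X)={2,3,6,7,8,9}
pass 1: V {3,6,7,8,9}->{6,7,8,9}; X {2,3,6,7,8,9}->{2,3,6,7}; Y {2,4,6,7,8,9}->{2,4,6,7}
pass 2: no change
Fixpoint after 2 passes: D(X) = {2,3,6,7}

Answer: {2,3,6,7}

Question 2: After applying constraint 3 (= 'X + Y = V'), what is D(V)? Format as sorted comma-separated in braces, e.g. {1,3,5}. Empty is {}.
Answer: {6,7,8,9}

Derivation:
Constraint 1 (X != V) on D(X)={2,3,6,7,8,9} D(V)={3,6,7,8,9}: no change
Constraint 2 (X != Y) on D(X)={2,3,6,7,8,9} D(Y)={2,4,6,7,8,9}: no change
Constraint 3 (X + Y = V) on D(X)={2,3,6,7,8,9} D(Y)={2,4,6,7,8,9} D(V)={3,6,7,8,9}: X {2,3,6,7,8,9}->{2,3,6,7}; Y {2,4,6,7,8,9}->{2,4,6,7}; V {3,6,7,8,9}->{6,7,8,9}
So after constraint 3: D(V) = {6,7,8,9}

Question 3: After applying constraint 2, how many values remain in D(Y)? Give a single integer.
Answer: 6

Derivation:
Constraint 1 (X != V) on D(X)={2,3,6,7,8,9} D(V)={3,6,7,8,9}: no change
Constraint 2 (X != Y) on D(X)={2,3,6,7,8,9} D(Y)={2,4,6,7,8,9}: no change
So after constraint 2: D(Y)={2,4,6,7,8,9}, size = 6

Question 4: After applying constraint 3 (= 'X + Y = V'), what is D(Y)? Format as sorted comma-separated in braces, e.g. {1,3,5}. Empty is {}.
Constraint 1 (X != V) on D(X)={2,3,6,7,8,9} D(V)={3,6,7,8,9}: no change
Constraint 2 (X != Y) on D(X)={2,3,6,7,8,9} D(Y)={2,4,6,7,8,9}: no change
Constraint 3 (X + Y = V) on D(X)={2,3,6,7,8,9} D(Y)={2,4,6,7,8,9} D(V)={3,6,7,8,9}: X {2,3,6,7,8,9}->{2,3,6,7}; Y {2,4,6,7,8,9}->{2,4,6,7}; V {3,6,7,8,9}->{6,7,8,9}
So after constraint 3: D(Y) = {2,4,6,7}

Answer: {2,4,6,7}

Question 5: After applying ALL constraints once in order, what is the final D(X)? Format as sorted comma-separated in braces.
Constraint 1 (X != V) on D(X)={2,3,6,7,8,9} D(V)={3,6,7,8,9}: no change
Constraint 2 (X != Y) on D(X)={2,3,6,7,8,9} D(Y)={2,4,6,7,8,9}: no change
Constraint 3 (X + Y = V) on D(X)={2,3,6,7,8,9} D(Y)={2,4,6,7,8,9} D(V)={3,6,7,8,9}: X {2,3,6,7,8,9}->{2,3,6,7}; Y {2,4,6,7,8,9}->{2,4,6,7}; V {3,6,7,8,9}->{6,7,8,9}
So after all 3 constraints: D(X) = {2,3,6,7}

Answer: {2,3,6,7}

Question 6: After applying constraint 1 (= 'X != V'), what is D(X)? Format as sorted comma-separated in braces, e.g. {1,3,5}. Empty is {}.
Answer: {2,3,6,7,8,9}

Derivation:
Constraint 1 (X != V) on D(X)={2,3,6,7,8,9} D(V)={3,6,7,8,9}: no change
So after constraint 1: D(X) = {2,3,6,7,8,9}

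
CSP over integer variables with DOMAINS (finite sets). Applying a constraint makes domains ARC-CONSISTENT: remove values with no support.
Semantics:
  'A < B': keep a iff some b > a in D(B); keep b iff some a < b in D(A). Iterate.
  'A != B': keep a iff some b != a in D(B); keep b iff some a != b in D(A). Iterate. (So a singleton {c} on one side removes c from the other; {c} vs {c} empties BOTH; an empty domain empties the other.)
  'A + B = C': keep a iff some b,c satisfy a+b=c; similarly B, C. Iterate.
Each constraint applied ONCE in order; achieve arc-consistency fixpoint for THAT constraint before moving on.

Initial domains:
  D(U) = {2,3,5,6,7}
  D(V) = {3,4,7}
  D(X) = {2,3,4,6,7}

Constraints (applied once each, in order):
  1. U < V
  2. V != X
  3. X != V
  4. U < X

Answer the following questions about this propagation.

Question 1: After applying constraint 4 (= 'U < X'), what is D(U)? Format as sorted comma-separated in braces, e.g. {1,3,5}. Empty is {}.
Answer: {2,3,5,6}

Derivation:
Constraint 1 (U < V) on D(U)={2,3,5,6,7} D(V)={3,4,7}: U {2,3,5,6,7}->{2,3,5,6}
Constraint 2 (V != X) on D(V)={3,4,7} D(X)={2,3,4,6,7}: no change
Constraint 3 (X != V) on D(X)={2,3,4,6,7} D(V)={3,4,7}: no change
Constraint 4 (U < X) on D(U)={2,3,5,6} D(X)={2,3,4,6,7}: X {2,3,4,6,7}->{3,4,6,7}
So after constraint 4: D(U) = {2,3,5,6}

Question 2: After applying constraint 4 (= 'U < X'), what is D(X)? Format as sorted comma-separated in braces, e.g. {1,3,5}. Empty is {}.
Constraint 1 (U < V) on D(U)={2,3,5,6,7} D(V)={3,4,7}: U {2,3,5,6,7}->{2,3,5,6}
Constraint 2 (V != X) on D(V)={3,4,7} D(X)={2,3,4,6,7}: no change
Constraint 3 (X != V) on D(X)={2,3,4,6,7} D(V)={3,4,7}: no change
Constraint 4 (U < X) on D(U)={2,3,5,6} D(X)={2,3,4,6,7}: X {2,3,4,6,7}->{3,4,6,7}
So after constraint 4: D(X) = {3,4,6,7}

Answer: {3,4,6,7}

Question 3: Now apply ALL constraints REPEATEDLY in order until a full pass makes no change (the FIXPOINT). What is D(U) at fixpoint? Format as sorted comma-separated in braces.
pass 0 (initial): D(U)={2,3,5,6,7}
pass 1: U {2,3,5,6,7}->{2,3,5,6}; X {2,3,4,6,7}->{3,4,6,7}
pass 2: no change
Fixpoint after 2 passes: D(U) = {2,3,5,6}

Answer: {2,3,5,6}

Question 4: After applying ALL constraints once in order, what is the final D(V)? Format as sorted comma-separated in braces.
Constraint 1 (U < V) on D(U)={2,3,5,6,7} D(V)={3,4,7}: U {2,3,5,6,7}->{2,3,5,6}
Constraint 2 (V != X) on D(V)={3,4,7} D(X)={2,3,4,6,7}: no change
Constraint 3 (X != V) on D(X)={2,3,4,6,7} D(V)={3,4,7}: no change
Constraint 4 (U < X) on D(U)={2,3,5,6} D(X)={2,3,4,6,7}: X {2,3,4,6,7}->{3,4,6,7}
So after all 4 constraints: D(V) = {3,4,7}

Answer: {3,4,7}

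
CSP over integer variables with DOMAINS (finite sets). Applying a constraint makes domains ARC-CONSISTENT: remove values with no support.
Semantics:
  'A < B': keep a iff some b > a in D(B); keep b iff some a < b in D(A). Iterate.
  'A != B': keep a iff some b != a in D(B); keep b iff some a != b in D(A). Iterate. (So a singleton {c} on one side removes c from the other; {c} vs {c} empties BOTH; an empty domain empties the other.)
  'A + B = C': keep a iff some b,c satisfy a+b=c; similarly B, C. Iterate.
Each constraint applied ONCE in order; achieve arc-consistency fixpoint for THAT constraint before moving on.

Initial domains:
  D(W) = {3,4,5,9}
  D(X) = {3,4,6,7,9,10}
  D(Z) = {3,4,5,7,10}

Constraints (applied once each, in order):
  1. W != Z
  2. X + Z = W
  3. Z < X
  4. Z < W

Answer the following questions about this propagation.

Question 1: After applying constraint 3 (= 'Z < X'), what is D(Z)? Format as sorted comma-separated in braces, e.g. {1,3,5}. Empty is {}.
Answer: {3,5}

Derivation:
Constraint 1 (W != Z) on D(W)={3,4,5,9} D(Z)={3,4,5,7,10}: no change
Constraint 2 (X + Z = W) on D(X)={3,4,6,7,9,10} D(Z)={3,4,5,7,10} D(W)={3,4,5,9}: X {3,4,6,7,9,10}->{4,6}; Z {3,4,5,7,10}->{3,5}; W {3,4,5,9}->{9}
Constraint 3 (Z < X) on D(Z)={3,5} D(X)={4,6}: no change
So after constraint 3: D(Z) = {3,5}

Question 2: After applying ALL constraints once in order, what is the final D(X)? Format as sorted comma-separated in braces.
Answer: {4,6}

Derivation:
Constraint 1 (W != Z) on D(W)={3,4,5,9} D(Z)={3,4,5,7,10}: no change
Constraint 2 (X + Z = W) on D(X)={3,4,6,7,9,10} D(Z)={3,4,5,7,10} D(W)={3,4,5,9}: X {3,4,6,7,9,10}->{4,6}; Z {3,4,5,7,10}->{3,5}; W {3,4,5,9}->{9}
Constraint 3 (Z < X) on D(Z)={3,5} D(X)={4,6}: no change
Constraint 4 (Z < W) on D(Z)={3,5} D(W)={9}: no change
So after all 4 constraints: D(X) = {4,6}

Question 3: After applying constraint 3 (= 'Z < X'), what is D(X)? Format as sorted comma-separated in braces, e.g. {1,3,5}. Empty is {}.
Constraint 1 (W != Z) on D(W)={3,4,5,9} D(Z)={3,4,5,7,10}: no change
Constraint 2 (X + Z = W) on D(X)={3,4,6,7,9,10} D(Z)={3,4,5,7,10} D(W)={3,4,5,9}: X {3,4,6,7,9,10}->{4,6}; Z {3,4,5,7,10}->{3,5}; W {3,4,5,9}->{9}
Constraint 3 (Z < X) on D(Z)={3,5} D(X)={4,6}: no change
So after constraint 3: D(X) = {4,6}

Answer: {4,6}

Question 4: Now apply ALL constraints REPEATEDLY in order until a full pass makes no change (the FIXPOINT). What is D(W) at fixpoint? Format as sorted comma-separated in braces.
pass 0 (initial): D(W)={3,4,5,9}
pass 1: W {3,4,5,9}->{9}; X {3,4,6,7,9,10}->{4,6}; Z {3,4,5,7,10}->{3,5}
pass 2: no change
Fixpoint after 2 passes: D(W) = {9}

Answer: {9}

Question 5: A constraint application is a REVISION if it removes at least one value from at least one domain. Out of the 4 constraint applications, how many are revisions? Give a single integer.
Constraint 1 (W != Z) on D(W)={3,4,5,9} D(Z)={3,4,5,7,10}: no change => not a revision
Constraint 2 (X + Z = W) on D(X)={3,4,6,7,9,10} D(Z)={3,4,5,7,10} D(W)={3,4,5,9}: X {3,4,6,7,9,10}->{4,6}; Z {3,4,5,7,10}->{3,5}; W {3,4,5,9}->{9} => REVISION
Constraint 3 (Z < X) on D(Z)={3,5} D(X)={4,6}: no change => not a revision
Constraint 4 (Z < W) on D(Z)={3,5} D(W)={9}: no change => not a revision
Total revisions = 1

Answer: 1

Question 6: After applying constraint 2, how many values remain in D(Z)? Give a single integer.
Constraint 1 (W != Z) on D(W)={3,4,5,9} D(Z)={3,4,5,7,10}: no change
Constraint 2 (X + Z = W) on D(X)={3,4,6,7,9,10} D(Z)={3,4,5,7,10} D(W)={3,4,5,9}: X {3,4,6,7,9,10}->{4,6}; Z {3,4,5,7,10}->{3,5}; W {3,4,5,9}->{9}
So after constraint 2: D(Z)={3,5}, size = 2

Answer: 2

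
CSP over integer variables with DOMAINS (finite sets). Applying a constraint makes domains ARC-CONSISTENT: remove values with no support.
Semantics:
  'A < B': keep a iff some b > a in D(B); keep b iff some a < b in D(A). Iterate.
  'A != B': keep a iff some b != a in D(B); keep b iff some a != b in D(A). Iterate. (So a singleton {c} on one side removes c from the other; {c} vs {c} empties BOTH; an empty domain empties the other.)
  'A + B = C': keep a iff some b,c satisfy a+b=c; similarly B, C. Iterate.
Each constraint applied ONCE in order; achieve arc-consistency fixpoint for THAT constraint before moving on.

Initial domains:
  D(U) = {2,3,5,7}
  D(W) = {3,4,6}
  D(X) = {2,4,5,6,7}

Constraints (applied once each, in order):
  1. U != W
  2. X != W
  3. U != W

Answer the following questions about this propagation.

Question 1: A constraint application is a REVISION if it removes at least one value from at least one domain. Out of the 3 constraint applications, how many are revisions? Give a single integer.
Answer: 0

Derivation:
Constraint 1 (U != W) on D(U)={2,3,5,7} D(W)={3,4,6}: no change => not a revision
Constraint 2 (X != W) on D(X)={2,4,5,6,7} D(W)={3,4,6}: no change => not a revision
Constraint 3 (U != W) on D(U)={2,3,5,7} D(W)={3,4,6}: no change => not a revision
Total revisions = 0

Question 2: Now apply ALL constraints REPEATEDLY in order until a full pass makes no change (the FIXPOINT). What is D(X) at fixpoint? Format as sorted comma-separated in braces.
Answer: {2,4,5,6,7}

Derivation:
pass 0 (initial): D(X)={2,4,5,6,7}
pass 1: no change
Fixpoint after 1 passes: D(X) = {2,4,5,6,7}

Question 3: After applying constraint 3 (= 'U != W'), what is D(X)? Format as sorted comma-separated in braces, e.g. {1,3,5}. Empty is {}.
Constraint 1 (U != W) on D(U)={2,3,5,7} D(W)={3,4,6}: no change
Constraint 2 (X != W) on D(X)={2,4,5,6,7} D(W)={3,4,6}: no change
Constraint 3 (U != W) on D(U)={2,3,5,7} D(W)={3,4,6}: no change
So after constraint 3: D(X) = {2,4,5,6,7}

Answer: {2,4,5,6,7}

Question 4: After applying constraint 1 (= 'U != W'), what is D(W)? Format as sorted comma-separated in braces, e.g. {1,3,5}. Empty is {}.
Constraint 1 (U != W) on D(U)={2,3,5,7} D(W)={3,4,6}: no change
So after constraint 1: D(W) = {3,4,6}

Answer: {3,4,6}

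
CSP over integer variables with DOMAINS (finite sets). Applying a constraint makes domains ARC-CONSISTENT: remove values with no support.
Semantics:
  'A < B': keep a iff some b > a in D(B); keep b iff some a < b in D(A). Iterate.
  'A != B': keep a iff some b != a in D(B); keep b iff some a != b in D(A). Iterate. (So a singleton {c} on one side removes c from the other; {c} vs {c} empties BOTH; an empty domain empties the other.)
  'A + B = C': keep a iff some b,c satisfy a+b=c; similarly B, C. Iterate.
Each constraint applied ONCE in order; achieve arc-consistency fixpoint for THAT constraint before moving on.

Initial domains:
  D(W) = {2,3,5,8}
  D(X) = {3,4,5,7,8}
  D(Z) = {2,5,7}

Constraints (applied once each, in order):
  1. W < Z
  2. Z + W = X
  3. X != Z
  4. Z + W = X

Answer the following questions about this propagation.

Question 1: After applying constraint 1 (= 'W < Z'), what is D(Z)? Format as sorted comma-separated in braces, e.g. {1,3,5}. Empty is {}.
Constraint 1 (W < Z) on D(W)={2,3,5,8} D(Z)={2,5,7}: W {2,3,5,8}->{2,3,5}; Z {2,5,7}->{5,7}
So after constraint 1: D(Z) = {5,7}

Answer: {5,7}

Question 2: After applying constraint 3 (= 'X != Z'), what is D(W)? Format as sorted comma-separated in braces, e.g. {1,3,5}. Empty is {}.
Constraint 1 (W < Z) on D(W)={2,3,5,8} D(Z)={2,5,7}: W {2,3,5,8}->{2,3,5}; Z {2,5,7}->{5,7}
Constraint 2 (Z + W = X) on D(Z)={5,7} D(W)={2,3,5} D(X)={3,4,5,7,8}: Z {5,7}->{5}; W {2,3,5}->{2,3}; X {3,4,5,7,8}->{7,8}
Constraint 3 (X != Z) on D(X)={7,8} D(Z)={5}: no change
So after constraint 3: D(W) = {2,3}

Answer: {2,3}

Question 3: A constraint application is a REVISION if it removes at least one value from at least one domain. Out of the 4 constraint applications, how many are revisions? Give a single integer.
Answer: 2

Derivation:
Constraint 1 (W < Z) on D(W)={2,3,5,8} D(Z)={2,5,7}: W {2,3,5,8}->{2,3,5}; Z {2,5,7}->{5,7} => REVISION
Constraint 2 (Z + W = X) on D(Z)={5,7} D(W)={2,3,5} D(X)={3,4,5,7,8}: Z {5,7}->{5}; W {2,3,5}->{2,3}; X {3,4,5,7,8}->{7,8} => REVISION
Constraint 3 (X != Z) on D(X)={7,8} D(Z)={5}: no change => not a revision
Constraint 4 (Z + W = X) on D(Z)={5} D(W)={2,3} D(X)={7,8}: no change => not a revision
Total revisions = 2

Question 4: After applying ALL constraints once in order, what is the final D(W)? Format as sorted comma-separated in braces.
Answer: {2,3}

Derivation:
Constraint 1 (W < Z) on D(W)={2,3,5,8} D(Z)={2,5,7}: W {2,3,5,8}->{2,3,5}; Z {2,5,7}->{5,7}
Constraint 2 (Z + W = X) on D(Z)={5,7} D(W)={2,3,5} D(X)={3,4,5,7,8}: Z {5,7}->{5}; W {2,3,5}->{2,3}; X {3,4,5,7,8}->{7,8}
Constraint 3 (X != Z) on D(X)={7,8} D(Z)={5}: no change
Constraint 4 (Z + W = X) on D(Z)={5} D(W)={2,3} D(X)={7,8}: no change
So after all 4 constraints: D(W) = {2,3}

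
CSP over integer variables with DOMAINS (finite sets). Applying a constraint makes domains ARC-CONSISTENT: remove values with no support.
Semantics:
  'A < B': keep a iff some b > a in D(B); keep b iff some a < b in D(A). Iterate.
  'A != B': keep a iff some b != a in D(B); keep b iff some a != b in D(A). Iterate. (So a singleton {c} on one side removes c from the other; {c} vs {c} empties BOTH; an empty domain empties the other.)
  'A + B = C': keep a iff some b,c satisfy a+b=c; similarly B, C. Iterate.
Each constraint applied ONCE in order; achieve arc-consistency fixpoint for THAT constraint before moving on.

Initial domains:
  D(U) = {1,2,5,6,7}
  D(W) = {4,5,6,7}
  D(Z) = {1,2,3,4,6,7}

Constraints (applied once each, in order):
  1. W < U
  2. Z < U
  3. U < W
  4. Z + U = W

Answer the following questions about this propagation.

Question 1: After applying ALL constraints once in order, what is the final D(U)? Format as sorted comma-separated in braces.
Constraint 1 (W < U) on D(W)={4,5,6,7} D(U)={1,2,5,6,7}: W {4,5,6,7}->{4,5,6}; U {1,2,5,6,7}->{5,6,7}
Constraint 2 (Z < U) on D(Z)={1,2,3,4,6,7} D(U)={5,6,7}: Z {1,2,3,4,6,7}->{1,2,3,4,6}
Constraint 3 (U < W) on D(U)={5,6,7} D(W)={4,5,6}: U {5,6,7}->{5}; W {4,5,6}->{6}
Constraint 4 (Z + U = W) on D(Z)={1,2,3,4,6} D(U)={5} D(W)={6}: Z {1,2,3,4,6}->{1}
So after all 4 constraints: D(U) = {5}

Answer: {5}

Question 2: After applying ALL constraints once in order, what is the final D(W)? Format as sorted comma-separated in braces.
Answer: {6}

Derivation:
Constraint 1 (W < U) on D(W)={4,5,6,7} D(U)={1,2,5,6,7}: W {4,5,6,7}->{4,5,6}; U {1,2,5,6,7}->{5,6,7}
Constraint 2 (Z < U) on D(Z)={1,2,3,4,6,7} D(U)={5,6,7}: Z {1,2,3,4,6,7}->{1,2,3,4,6}
Constraint 3 (U < W) on D(U)={5,6,7} D(W)={4,5,6}: U {5,6,7}->{5}; W {4,5,6}->{6}
Constraint 4 (Z + U = W) on D(Z)={1,2,3,4,6} D(U)={5} D(W)={6}: Z {1,2,3,4,6}->{1}
So after all 4 constraints: D(W) = {6}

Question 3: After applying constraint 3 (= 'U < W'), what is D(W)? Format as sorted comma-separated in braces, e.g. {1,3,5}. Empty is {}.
Answer: {6}

Derivation:
Constraint 1 (W < U) on D(W)={4,5,6,7} D(U)={1,2,5,6,7}: W {4,5,6,7}->{4,5,6}; U {1,2,5,6,7}->{5,6,7}
Constraint 2 (Z < U) on D(Z)={1,2,3,4,6,7} D(U)={5,6,7}: Z {1,2,3,4,6,7}->{1,2,3,4,6}
Constraint 3 (U < W) on D(U)={5,6,7} D(W)={4,5,6}: U {5,6,7}->{5}; W {4,5,6}->{6}
So after constraint 3: D(W) = {6}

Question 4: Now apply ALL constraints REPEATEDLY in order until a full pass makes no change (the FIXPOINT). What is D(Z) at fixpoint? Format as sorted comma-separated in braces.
Answer: {}

Derivation:
pass 0 (initial): D(Z)={1,2,3,4,6,7}
pass 1: U {1,2,5,6,7}->{5}; W {4,5,6,7}->{6}; Z {1,2,3,4,6,7}->{1}
pass 2: U {5}->{}; W {6}->{}; Z {1}->{}
pass 3: no change
Fixpoint after 3 passes: D(Z) = {}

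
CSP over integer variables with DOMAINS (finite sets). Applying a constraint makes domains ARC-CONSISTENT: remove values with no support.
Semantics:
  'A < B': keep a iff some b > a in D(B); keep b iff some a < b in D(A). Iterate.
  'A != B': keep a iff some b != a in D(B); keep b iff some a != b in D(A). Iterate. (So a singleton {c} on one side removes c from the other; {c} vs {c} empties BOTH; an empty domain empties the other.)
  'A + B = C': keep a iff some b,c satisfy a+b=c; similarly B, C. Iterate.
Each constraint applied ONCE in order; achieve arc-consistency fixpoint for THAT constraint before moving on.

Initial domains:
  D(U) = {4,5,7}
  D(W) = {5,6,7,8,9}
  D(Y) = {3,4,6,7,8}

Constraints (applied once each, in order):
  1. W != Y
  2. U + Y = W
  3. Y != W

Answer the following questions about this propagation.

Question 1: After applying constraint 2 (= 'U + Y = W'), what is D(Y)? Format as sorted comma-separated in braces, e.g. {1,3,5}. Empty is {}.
Answer: {3,4}

Derivation:
Constraint 1 (W != Y) on D(W)={5,6,7,8,9} D(Y)={3,4,6,7,8}: no change
Constraint 2 (U + Y = W) on D(U)={4,5,7} D(Y)={3,4,6,7,8} D(W)={5,6,7,8,9}: U {4,5,7}->{4,5}; Y {3,4,6,7,8}->{3,4}; W {5,6,7,8,9}->{7,8,9}
So after constraint 2: D(Y) = {3,4}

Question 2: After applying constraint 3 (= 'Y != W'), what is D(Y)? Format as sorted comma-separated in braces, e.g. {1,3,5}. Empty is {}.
Constraint 1 (W != Y) on D(W)={5,6,7,8,9} D(Y)={3,4,6,7,8}: no change
Constraint 2 (U + Y = W) on D(U)={4,5,7} D(Y)={3,4,6,7,8} D(W)={5,6,7,8,9}: U {4,5,7}->{4,5}; Y {3,4,6,7,8}->{3,4}; W {5,6,7,8,9}->{7,8,9}
Constraint 3 (Y != W) on D(Y)={3,4} D(W)={7,8,9}: no change
So after constraint 3: D(Y) = {3,4}

Answer: {3,4}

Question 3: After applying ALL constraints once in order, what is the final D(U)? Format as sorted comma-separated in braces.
Answer: {4,5}

Derivation:
Constraint 1 (W != Y) on D(W)={5,6,7,8,9} D(Y)={3,4,6,7,8}: no change
Constraint 2 (U + Y = W) on D(U)={4,5,7} D(Y)={3,4,6,7,8} D(W)={5,6,7,8,9}: U {4,5,7}->{4,5}; Y {3,4,6,7,8}->{3,4}; W {5,6,7,8,9}->{7,8,9}
Constraint 3 (Y != W) on D(Y)={3,4} D(W)={7,8,9}: no change
So after all 3 constraints: D(U) = {4,5}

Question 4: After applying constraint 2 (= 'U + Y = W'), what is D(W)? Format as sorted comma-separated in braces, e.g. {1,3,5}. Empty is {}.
Answer: {7,8,9}

Derivation:
Constraint 1 (W != Y) on D(W)={5,6,7,8,9} D(Y)={3,4,6,7,8}: no change
Constraint 2 (U + Y = W) on D(U)={4,5,7} D(Y)={3,4,6,7,8} D(W)={5,6,7,8,9}: U {4,5,7}->{4,5}; Y {3,4,6,7,8}->{3,4}; W {5,6,7,8,9}->{7,8,9}
So after constraint 2: D(W) = {7,8,9}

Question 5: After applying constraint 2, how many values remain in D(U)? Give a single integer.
Answer: 2

Derivation:
Constraint 1 (W != Y) on D(W)={5,6,7,8,9} D(Y)={3,4,6,7,8}: no change
Constraint 2 (U + Y = W) on D(U)={4,5,7} D(Y)={3,4,6,7,8} D(W)={5,6,7,8,9}: U {4,5,7}->{4,5}; Y {3,4,6,7,8}->{3,4}; W {5,6,7,8,9}->{7,8,9}
So after constraint 2: D(U)={4,5}, size = 2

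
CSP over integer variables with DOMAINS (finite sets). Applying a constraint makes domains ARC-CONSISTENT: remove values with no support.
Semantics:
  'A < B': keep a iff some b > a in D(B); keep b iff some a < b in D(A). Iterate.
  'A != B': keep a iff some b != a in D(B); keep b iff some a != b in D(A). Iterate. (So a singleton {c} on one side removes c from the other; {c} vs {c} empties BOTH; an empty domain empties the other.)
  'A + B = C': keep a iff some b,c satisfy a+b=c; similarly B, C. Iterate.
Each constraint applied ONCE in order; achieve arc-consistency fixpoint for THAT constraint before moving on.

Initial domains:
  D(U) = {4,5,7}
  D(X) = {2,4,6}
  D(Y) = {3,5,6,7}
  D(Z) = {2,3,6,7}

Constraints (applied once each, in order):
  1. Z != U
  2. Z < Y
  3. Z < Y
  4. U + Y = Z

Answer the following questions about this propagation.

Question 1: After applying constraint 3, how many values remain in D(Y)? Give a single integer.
Constraint 1 (Z != U) on D(Z)={2,3,6,7} D(U)={4,5,7}: no change
Constraint 2 (Z < Y) on D(Z)={2,3,6,7} D(Y)={3,5,6,7}: Z {2,3,6,7}->{2,3,6}
Constraint 3 (Z < Y) on D(Z)={2,3,6} D(Y)={3,5,6,7}: no change
So after constraint 3: D(Y)={3,5,6,7}, size = 4

Answer: 4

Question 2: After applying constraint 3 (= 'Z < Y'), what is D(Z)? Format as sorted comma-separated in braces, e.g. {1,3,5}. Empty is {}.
Constraint 1 (Z != U) on D(Z)={2,3,6,7} D(U)={4,5,7}: no change
Constraint 2 (Z < Y) on D(Z)={2,3,6,7} D(Y)={3,5,6,7}: Z {2,3,6,7}->{2,3,6}
Constraint 3 (Z < Y) on D(Z)={2,3,6} D(Y)={3,5,6,7}: no change
So after constraint 3: D(Z) = {2,3,6}

Answer: {2,3,6}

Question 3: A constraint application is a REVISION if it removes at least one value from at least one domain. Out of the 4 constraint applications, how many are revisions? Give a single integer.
Answer: 2

Derivation:
Constraint 1 (Z != U) on D(Z)={2,3,6,7} D(U)={4,5,7}: no change => not a revision
Constraint 2 (Z < Y) on D(Z)={2,3,6,7} D(Y)={3,5,6,7}: Z {2,3,6,7}->{2,3,6} => REVISION
Constraint 3 (Z < Y) on D(Z)={2,3,6} D(Y)={3,5,6,7}: no change => not a revision
Constraint 4 (U + Y = Z) on D(U)={4,5,7} D(Y)={3,5,6,7} D(Z)={2,3,6}: U {4,5,7}->{}; Y {3,5,6,7}->{}; Z {2,3,6}->{} => REVISION
Total revisions = 2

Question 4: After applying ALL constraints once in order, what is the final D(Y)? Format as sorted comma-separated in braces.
Answer: {}

Derivation:
Constraint 1 (Z != U) on D(Z)={2,3,6,7} D(U)={4,5,7}: no change
Constraint 2 (Z < Y) on D(Z)={2,3,6,7} D(Y)={3,5,6,7}: Z {2,3,6,7}->{2,3,6}
Constraint 3 (Z < Y) on D(Z)={2,3,6} D(Y)={3,5,6,7}: no change
Constraint 4 (U + Y = Z) on D(U)={4,5,7} D(Y)={3,5,6,7} D(Z)={2,3,6}: U {4,5,7}->{}; Y {3,5,6,7}->{}; Z {2,3,6}->{}
So after all 4 constraints: D(Y) = {}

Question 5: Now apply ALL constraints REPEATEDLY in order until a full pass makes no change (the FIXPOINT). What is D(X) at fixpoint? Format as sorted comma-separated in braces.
pass 0 (initial): D(X)={2,4,6}
pass 1: U {4,5,7}->{}; Y {3,5,6,7}->{}; Z {2,3,6,7}->{}
pass 2: no change
Fixpoint after 2 passes: D(X) = {2,4,6}

Answer: {2,4,6}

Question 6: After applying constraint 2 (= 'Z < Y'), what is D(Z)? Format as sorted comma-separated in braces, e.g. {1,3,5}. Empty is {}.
Answer: {2,3,6}

Derivation:
Constraint 1 (Z != U) on D(Z)={2,3,6,7} D(U)={4,5,7}: no change
Constraint 2 (Z < Y) on D(Z)={2,3,6,7} D(Y)={3,5,6,7}: Z {2,3,6,7}->{2,3,6}
So after constraint 2: D(Z) = {2,3,6}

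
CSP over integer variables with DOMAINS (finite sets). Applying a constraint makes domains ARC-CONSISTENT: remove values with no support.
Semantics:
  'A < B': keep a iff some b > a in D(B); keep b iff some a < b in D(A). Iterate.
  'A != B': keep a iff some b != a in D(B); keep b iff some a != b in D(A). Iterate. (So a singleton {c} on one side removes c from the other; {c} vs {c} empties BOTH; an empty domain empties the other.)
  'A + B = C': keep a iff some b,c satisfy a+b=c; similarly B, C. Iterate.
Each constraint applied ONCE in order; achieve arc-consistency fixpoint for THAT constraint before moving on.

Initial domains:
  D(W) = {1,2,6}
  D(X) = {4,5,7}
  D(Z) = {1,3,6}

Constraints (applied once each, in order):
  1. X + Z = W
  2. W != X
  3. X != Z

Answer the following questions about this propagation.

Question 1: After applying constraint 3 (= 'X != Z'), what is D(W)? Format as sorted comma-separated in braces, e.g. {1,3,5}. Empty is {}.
Answer: {6}

Derivation:
Constraint 1 (X + Z = W) on D(X)={4,5,7} D(Z)={1,3,6} D(W)={1,2,6}: X {4,5,7}->{5}; Z {1,3,6}->{1}; W {1,2,6}->{6}
Constraint 2 (W != X) on D(W)={6} D(X)={5}: no change
Constraint 3 (X != Z) on D(X)={5} D(Z)={1}: no change
So after constraint 3: D(W) = {6}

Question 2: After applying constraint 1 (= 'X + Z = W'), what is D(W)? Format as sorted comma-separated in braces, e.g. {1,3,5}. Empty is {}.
Constraint 1 (X + Z = W) on D(X)={4,5,7} D(Z)={1,3,6} D(W)={1,2,6}: X {4,5,7}->{5}; Z {1,3,6}->{1}; W {1,2,6}->{6}
So after constraint 1: D(W) = {6}

Answer: {6}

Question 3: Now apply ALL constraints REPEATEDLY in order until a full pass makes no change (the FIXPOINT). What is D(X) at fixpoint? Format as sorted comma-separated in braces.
pass 0 (initial): D(X)={4,5,7}
pass 1: W {1,2,6}->{6}; X {4,5,7}->{5}; Z {1,3,6}->{1}
pass 2: no change
Fixpoint after 2 passes: D(X) = {5}

Answer: {5}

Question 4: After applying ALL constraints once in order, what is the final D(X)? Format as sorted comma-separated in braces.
Answer: {5}

Derivation:
Constraint 1 (X + Z = W) on D(X)={4,5,7} D(Z)={1,3,6} D(W)={1,2,6}: X {4,5,7}->{5}; Z {1,3,6}->{1}; W {1,2,6}->{6}
Constraint 2 (W != X) on D(W)={6} D(X)={5}: no change
Constraint 3 (X != Z) on D(X)={5} D(Z)={1}: no change
So after all 3 constraints: D(X) = {5}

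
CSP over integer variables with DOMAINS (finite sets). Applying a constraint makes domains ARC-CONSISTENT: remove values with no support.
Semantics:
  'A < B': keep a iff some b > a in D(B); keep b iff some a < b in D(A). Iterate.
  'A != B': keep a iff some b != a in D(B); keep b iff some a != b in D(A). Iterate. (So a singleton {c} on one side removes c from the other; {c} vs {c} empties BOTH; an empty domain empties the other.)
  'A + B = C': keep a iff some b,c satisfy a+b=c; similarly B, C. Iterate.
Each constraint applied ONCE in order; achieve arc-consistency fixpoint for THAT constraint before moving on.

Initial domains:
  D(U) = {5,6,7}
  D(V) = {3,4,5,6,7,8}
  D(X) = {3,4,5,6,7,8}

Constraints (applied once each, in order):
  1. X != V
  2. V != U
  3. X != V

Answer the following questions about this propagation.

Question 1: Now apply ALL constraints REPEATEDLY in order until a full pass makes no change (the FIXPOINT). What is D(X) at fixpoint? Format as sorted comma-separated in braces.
pass 0 (initial): D(X)={3,4,5,6,7,8}
pass 1: no change
Fixpoint after 1 passes: D(X) = {3,4,5,6,7,8}

Answer: {3,4,5,6,7,8}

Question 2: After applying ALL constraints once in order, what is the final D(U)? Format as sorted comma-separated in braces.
Answer: {5,6,7}

Derivation:
Constraint 1 (X != V) on D(X)={3,4,5,6,7,8} D(V)={3,4,5,6,7,8}: no change
Constraint 2 (V != U) on D(V)={3,4,5,6,7,8} D(U)={5,6,7}: no change
Constraint 3 (X != V) on D(X)={3,4,5,6,7,8} D(V)={3,4,5,6,7,8}: no change
So after all 3 constraints: D(U) = {5,6,7}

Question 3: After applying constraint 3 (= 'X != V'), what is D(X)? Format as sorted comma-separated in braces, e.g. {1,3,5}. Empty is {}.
Answer: {3,4,5,6,7,8}

Derivation:
Constraint 1 (X != V) on D(X)={3,4,5,6,7,8} D(V)={3,4,5,6,7,8}: no change
Constraint 2 (V != U) on D(V)={3,4,5,6,7,8} D(U)={5,6,7}: no change
Constraint 3 (X != V) on D(X)={3,4,5,6,7,8} D(V)={3,4,5,6,7,8}: no change
So after constraint 3: D(X) = {3,4,5,6,7,8}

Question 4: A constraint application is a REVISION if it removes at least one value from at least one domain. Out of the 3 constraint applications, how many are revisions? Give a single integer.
Answer: 0

Derivation:
Constraint 1 (X != V) on D(X)={3,4,5,6,7,8} D(V)={3,4,5,6,7,8}: no change => not a revision
Constraint 2 (V != U) on D(V)={3,4,5,6,7,8} D(U)={5,6,7}: no change => not a revision
Constraint 3 (X != V) on D(X)={3,4,5,6,7,8} D(V)={3,4,5,6,7,8}: no change => not a revision
Total revisions = 0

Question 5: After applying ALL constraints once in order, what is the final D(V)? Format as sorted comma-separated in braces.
Answer: {3,4,5,6,7,8}

Derivation:
Constraint 1 (X != V) on D(X)={3,4,5,6,7,8} D(V)={3,4,5,6,7,8}: no change
Constraint 2 (V != U) on D(V)={3,4,5,6,7,8} D(U)={5,6,7}: no change
Constraint 3 (X != V) on D(X)={3,4,5,6,7,8} D(V)={3,4,5,6,7,8}: no change
So after all 3 constraints: D(V) = {3,4,5,6,7,8}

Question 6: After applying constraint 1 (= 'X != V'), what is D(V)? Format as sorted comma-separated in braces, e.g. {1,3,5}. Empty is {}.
Answer: {3,4,5,6,7,8}

Derivation:
Constraint 1 (X != V) on D(X)={3,4,5,6,7,8} D(V)={3,4,5,6,7,8}: no change
So after constraint 1: D(V) = {3,4,5,6,7,8}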